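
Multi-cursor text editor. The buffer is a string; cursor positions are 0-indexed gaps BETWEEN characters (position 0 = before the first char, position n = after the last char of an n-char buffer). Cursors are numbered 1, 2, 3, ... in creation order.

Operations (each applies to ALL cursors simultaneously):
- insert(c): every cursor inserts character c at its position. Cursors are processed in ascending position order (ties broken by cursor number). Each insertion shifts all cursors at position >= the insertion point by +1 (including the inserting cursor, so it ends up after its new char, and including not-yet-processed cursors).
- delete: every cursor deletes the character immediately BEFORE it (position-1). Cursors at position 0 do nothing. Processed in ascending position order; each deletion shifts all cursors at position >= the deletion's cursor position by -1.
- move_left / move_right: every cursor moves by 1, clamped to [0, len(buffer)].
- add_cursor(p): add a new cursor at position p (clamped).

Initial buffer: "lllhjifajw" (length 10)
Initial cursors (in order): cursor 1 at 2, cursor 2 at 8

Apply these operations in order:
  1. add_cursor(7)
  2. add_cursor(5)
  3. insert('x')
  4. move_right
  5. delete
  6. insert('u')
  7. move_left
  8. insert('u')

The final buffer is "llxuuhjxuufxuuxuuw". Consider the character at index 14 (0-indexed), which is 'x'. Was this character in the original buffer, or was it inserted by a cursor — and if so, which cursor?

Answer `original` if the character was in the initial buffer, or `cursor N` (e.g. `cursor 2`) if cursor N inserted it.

After op 1 (add_cursor(7)): buffer="lllhjifajw" (len 10), cursors c1@2 c3@7 c2@8, authorship ..........
After op 2 (add_cursor(5)): buffer="lllhjifajw" (len 10), cursors c1@2 c4@5 c3@7 c2@8, authorship ..........
After op 3 (insert('x')): buffer="llxlhjxifxaxjw" (len 14), cursors c1@3 c4@7 c3@10 c2@12, authorship ..1...4..3.2..
After op 4 (move_right): buffer="llxlhjxifxaxjw" (len 14), cursors c1@4 c4@8 c3@11 c2@13, authorship ..1...4..3.2..
After op 5 (delete): buffer="llxhjxfxxw" (len 10), cursors c1@3 c4@6 c3@8 c2@9, authorship ..1..4.32.
After op 6 (insert('u')): buffer="llxuhjxufxuxuw" (len 14), cursors c1@4 c4@8 c3@11 c2@13, authorship ..11..44.3322.
After op 7 (move_left): buffer="llxuhjxufxuxuw" (len 14), cursors c1@3 c4@7 c3@10 c2@12, authorship ..11..44.3322.
After op 8 (insert('u')): buffer="llxuuhjxuufxuuxuuw" (len 18), cursors c1@4 c4@9 c3@13 c2@16, authorship ..111..444.333222.
Authorship (.=original, N=cursor N): . . 1 1 1 . . 4 4 4 . 3 3 3 2 2 2 .
Index 14: author = 2

Answer: cursor 2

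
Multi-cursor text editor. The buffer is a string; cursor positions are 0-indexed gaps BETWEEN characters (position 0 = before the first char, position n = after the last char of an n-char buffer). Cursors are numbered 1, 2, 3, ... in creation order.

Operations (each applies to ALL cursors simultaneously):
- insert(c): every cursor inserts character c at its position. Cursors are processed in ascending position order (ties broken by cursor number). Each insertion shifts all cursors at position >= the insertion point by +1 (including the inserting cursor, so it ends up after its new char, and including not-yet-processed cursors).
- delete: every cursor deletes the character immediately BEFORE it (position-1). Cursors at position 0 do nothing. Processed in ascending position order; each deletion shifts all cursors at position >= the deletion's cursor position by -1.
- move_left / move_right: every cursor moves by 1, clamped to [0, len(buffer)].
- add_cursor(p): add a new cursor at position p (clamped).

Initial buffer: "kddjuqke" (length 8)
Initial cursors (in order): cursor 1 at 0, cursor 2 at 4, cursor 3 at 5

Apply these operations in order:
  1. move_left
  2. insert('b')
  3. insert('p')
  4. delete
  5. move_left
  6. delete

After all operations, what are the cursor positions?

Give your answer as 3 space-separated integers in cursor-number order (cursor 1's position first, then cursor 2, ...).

After op 1 (move_left): buffer="kddjuqke" (len 8), cursors c1@0 c2@3 c3@4, authorship ........
After op 2 (insert('b')): buffer="bkddbjbuqke" (len 11), cursors c1@1 c2@5 c3@7, authorship 1...2.3....
After op 3 (insert('p')): buffer="bpkddbpjbpuqke" (len 14), cursors c1@2 c2@7 c3@10, authorship 11...22.33....
After op 4 (delete): buffer="bkddbjbuqke" (len 11), cursors c1@1 c2@5 c3@7, authorship 1...2.3....
After op 5 (move_left): buffer="bkddbjbuqke" (len 11), cursors c1@0 c2@4 c3@6, authorship 1...2.3....
After op 6 (delete): buffer="bkdbbuqke" (len 9), cursors c1@0 c2@3 c3@4, authorship 1..23....

Answer: 0 3 4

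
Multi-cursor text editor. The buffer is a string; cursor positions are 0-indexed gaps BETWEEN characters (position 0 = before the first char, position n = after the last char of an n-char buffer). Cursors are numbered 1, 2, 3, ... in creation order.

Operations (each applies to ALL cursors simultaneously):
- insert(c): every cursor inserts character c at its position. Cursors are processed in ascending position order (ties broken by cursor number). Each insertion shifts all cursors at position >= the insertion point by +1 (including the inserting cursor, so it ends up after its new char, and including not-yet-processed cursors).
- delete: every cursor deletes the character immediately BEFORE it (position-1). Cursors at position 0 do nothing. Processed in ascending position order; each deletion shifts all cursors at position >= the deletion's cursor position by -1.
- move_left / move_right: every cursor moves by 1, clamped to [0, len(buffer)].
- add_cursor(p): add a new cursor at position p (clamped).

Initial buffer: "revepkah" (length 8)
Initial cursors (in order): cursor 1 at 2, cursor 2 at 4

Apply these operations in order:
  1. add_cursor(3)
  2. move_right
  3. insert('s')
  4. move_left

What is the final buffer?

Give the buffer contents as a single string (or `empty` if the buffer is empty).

Answer: revsespskah

Derivation:
After op 1 (add_cursor(3)): buffer="revepkah" (len 8), cursors c1@2 c3@3 c2@4, authorship ........
After op 2 (move_right): buffer="revepkah" (len 8), cursors c1@3 c3@4 c2@5, authorship ........
After op 3 (insert('s')): buffer="revsespskah" (len 11), cursors c1@4 c3@6 c2@8, authorship ...1.3.2...
After op 4 (move_left): buffer="revsespskah" (len 11), cursors c1@3 c3@5 c2@7, authorship ...1.3.2...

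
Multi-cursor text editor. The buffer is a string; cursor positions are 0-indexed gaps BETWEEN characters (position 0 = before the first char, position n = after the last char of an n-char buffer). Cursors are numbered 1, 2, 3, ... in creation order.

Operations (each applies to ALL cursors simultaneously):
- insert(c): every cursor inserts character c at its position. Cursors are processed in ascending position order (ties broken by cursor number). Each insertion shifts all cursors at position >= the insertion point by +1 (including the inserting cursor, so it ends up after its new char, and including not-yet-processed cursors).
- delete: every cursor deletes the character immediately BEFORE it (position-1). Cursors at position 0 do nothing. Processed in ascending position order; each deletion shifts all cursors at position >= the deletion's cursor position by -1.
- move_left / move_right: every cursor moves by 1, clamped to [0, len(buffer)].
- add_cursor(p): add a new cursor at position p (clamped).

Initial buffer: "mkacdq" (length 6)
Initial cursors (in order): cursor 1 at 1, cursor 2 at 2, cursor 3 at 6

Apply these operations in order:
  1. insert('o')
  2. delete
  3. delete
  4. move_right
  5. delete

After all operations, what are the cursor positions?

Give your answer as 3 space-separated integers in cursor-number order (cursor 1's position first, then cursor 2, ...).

After op 1 (insert('o')): buffer="mokoacdqo" (len 9), cursors c1@2 c2@4 c3@9, authorship .1.2....3
After op 2 (delete): buffer="mkacdq" (len 6), cursors c1@1 c2@2 c3@6, authorship ......
After op 3 (delete): buffer="acd" (len 3), cursors c1@0 c2@0 c3@3, authorship ...
After op 4 (move_right): buffer="acd" (len 3), cursors c1@1 c2@1 c3@3, authorship ...
After op 5 (delete): buffer="c" (len 1), cursors c1@0 c2@0 c3@1, authorship .

Answer: 0 0 1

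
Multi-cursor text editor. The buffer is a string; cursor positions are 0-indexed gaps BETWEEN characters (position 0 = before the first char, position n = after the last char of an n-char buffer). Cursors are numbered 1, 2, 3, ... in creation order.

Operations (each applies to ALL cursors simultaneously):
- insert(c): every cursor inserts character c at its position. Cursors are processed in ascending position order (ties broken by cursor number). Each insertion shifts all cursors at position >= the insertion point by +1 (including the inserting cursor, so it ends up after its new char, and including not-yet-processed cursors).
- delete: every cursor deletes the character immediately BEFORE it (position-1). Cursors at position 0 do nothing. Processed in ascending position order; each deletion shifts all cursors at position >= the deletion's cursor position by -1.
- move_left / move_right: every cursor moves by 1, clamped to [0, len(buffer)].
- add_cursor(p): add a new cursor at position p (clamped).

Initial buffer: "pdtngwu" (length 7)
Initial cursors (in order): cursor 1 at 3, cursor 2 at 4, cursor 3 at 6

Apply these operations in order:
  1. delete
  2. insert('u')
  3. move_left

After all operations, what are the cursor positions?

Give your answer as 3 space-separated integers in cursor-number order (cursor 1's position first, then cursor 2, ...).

Answer: 3 3 5

Derivation:
After op 1 (delete): buffer="pdgu" (len 4), cursors c1@2 c2@2 c3@3, authorship ....
After op 2 (insert('u')): buffer="pduuguu" (len 7), cursors c1@4 c2@4 c3@6, authorship ..12.3.
After op 3 (move_left): buffer="pduuguu" (len 7), cursors c1@3 c2@3 c3@5, authorship ..12.3.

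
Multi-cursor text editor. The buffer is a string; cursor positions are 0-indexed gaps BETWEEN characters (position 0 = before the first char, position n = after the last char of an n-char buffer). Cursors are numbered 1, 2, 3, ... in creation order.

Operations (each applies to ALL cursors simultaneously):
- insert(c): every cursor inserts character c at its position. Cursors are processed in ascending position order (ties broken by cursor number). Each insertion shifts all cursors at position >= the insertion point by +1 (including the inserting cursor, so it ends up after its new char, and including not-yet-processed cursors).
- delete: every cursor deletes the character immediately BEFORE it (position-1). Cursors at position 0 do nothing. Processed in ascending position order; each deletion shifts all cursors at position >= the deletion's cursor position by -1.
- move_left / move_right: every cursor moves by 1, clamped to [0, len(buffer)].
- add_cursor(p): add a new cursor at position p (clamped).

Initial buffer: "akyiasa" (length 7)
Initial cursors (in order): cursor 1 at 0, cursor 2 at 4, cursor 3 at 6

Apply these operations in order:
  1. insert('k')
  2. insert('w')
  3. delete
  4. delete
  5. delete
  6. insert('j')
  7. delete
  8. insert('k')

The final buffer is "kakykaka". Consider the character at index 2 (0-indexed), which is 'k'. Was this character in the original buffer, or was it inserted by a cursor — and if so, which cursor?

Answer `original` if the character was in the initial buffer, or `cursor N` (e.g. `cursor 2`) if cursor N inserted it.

Answer: original

Derivation:
After op 1 (insert('k')): buffer="kakyikaska" (len 10), cursors c1@1 c2@6 c3@9, authorship 1....2..3.
After op 2 (insert('w')): buffer="kwakyikwaskwa" (len 13), cursors c1@2 c2@8 c3@12, authorship 11....22..33.
After op 3 (delete): buffer="kakyikaska" (len 10), cursors c1@1 c2@6 c3@9, authorship 1....2..3.
After op 4 (delete): buffer="akyiasa" (len 7), cursors c1@0 c2@4 c3@6, authorship .......
After op 5 (delete): buffer="akyaa" (len 5), cursors c1@0 c2@3 c3@4, authorship .....
After op 6 (insert('j')): buffer="jakyjaja" (len 8), cursors c1@1 c2@5 c3@7, authorship 1...2.3.
After op 7 (delete): buffer="akyaa" (len 5), cursors c1@0 c2@3 c3@4, authorship .....
After op 8 (insert('k')): buffer="kakykaka" (len 8), cursors c1@1 c2@5 c3@7, authorship 1...2.3.
Authorship (.=original, N=cursor N): 1 . . . 2 . 3 .
Index 2: author = original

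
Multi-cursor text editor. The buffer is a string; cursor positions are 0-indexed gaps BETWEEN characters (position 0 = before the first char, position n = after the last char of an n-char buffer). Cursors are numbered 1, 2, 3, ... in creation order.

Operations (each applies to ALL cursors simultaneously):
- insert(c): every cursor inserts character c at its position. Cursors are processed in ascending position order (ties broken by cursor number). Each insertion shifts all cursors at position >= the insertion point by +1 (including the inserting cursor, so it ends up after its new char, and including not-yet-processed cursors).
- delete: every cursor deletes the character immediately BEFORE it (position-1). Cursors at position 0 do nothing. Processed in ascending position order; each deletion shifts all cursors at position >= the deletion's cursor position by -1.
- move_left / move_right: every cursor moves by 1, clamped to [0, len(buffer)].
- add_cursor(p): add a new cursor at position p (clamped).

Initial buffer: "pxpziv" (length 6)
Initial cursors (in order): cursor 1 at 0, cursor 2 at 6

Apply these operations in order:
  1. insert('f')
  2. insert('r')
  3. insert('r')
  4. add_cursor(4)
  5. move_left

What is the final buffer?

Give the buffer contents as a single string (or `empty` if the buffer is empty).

After op 1 (insert('f')): buffer="fpxpzivf" (len 8), cursors c1@1 c2@8, authorship 1......2
After op 2 (insert('r')): buffer="frpxpzivfr" (len 10), cursors c1@2 c2@10, authorship 11......22
After op 3 (insert('r')): buffer="frrpxpzivfrr" (len 12), cursors c1@3 c2@12, authorship 111......222
After op 4 (add_cursor(4)): buffer="frrpxpzivfrr" (len 12), cursors c1@3 c3@4 c2@12, authorship 111......222
After op 5 (move_left): buffer="frrpxpzivfrr" (len 12), cursors c1@2 c3@3 c2@11, authorship 111......222

Answer: frrpxpzivfrr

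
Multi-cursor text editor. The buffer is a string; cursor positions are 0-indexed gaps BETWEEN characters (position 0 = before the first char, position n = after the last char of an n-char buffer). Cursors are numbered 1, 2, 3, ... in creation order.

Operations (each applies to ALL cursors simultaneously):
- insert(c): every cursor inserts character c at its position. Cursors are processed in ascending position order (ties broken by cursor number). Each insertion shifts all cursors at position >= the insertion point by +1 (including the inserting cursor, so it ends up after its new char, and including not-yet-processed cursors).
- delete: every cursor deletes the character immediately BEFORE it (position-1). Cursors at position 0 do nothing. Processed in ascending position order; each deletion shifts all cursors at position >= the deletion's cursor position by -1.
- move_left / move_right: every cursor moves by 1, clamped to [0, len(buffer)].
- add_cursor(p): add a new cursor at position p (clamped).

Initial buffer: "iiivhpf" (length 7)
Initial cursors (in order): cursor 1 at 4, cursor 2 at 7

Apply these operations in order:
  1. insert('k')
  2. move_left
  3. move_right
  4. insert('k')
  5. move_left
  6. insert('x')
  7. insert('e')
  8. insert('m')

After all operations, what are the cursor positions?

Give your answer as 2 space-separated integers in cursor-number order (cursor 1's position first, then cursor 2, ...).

After op 1 (insert('k')): buffer="iiivkhpfk" (len 9), cursors c1@5 c2@9, authorship ....1...2
After op 2 (move_left): buffer="iiivkhpfk" (len 9), cursors c1@4 c2@8, authorship ....1...2
After op 3 (move_right): buffer="iiivkhpfk" (len 9), cursors c1@5 c2@9, authorship ....1...2
After op 4 (insert('k')): buffer="iiivkkhpfkk" (len 11), cursors c1@6 c2@11, authorship ....11...22
After op 5 (move_left): buffer="iiivkkhpfkk" (len 11), cursors c1@5 c2@10, authorship ....11...22
After op 6 (insert('x')): buffer="iiivkxkhpfkxk" (len 13), cursors c1@6 c2@12, authorship ....111...222
After op 7 (insert('e')): buffer="iiivkxekhpfkxek" (len 15), cursors c1@7 c2@14, authorship ....1111...2222
After op 8 (insert('m')): buffer="iiivkxemkhpfkxemk" (len 17), cursors c1@8 c2@16, authorship ....11111...22222

Answer: 8 16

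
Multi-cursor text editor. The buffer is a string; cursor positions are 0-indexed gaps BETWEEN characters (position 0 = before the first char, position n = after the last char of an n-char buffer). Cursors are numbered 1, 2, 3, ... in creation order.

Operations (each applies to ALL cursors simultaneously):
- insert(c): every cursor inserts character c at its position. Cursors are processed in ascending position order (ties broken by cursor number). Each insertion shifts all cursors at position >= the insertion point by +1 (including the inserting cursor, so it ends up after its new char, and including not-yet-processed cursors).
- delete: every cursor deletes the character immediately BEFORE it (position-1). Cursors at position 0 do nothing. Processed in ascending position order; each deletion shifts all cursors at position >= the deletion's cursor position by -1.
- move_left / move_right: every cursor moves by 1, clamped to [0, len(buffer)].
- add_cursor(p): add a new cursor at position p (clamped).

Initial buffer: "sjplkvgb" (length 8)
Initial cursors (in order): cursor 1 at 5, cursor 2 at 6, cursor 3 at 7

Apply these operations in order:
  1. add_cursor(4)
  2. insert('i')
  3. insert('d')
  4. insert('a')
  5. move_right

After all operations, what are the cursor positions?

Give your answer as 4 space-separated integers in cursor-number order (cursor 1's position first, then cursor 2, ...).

After op 1 (add_cursor(4)): buffer="sjplkvgb" (len 8), cursors c4@4 c1@5 c2@6 c3@7, authorship ........
After op 2 (insert('i')): buffer="sjplikivigib" (len 12), cursors c4@5 c1@7 c2@9 c3@11, authorship ....4.1.2.3.
After op 3 (insert('d')): buffer="sjplidkidvidgidb" (len 16), cursors c4@6 c1@9 c2@12 c3@15, authorship ....44.11.22.33.
After op 4 (insert('a')): buffer="sjplidakidavidagidab" (len 20), cursors c4@7 c1@11 c2@15 c3@19, authorship ....444.111.222.333.
After op 5 (move_right): buffer="sjplidakidavidagidab" (len 20), cursors c4@8 c1@12 c2@16 c3@20, authorship ....444.111.222.333.

Answer: 12 16 20 8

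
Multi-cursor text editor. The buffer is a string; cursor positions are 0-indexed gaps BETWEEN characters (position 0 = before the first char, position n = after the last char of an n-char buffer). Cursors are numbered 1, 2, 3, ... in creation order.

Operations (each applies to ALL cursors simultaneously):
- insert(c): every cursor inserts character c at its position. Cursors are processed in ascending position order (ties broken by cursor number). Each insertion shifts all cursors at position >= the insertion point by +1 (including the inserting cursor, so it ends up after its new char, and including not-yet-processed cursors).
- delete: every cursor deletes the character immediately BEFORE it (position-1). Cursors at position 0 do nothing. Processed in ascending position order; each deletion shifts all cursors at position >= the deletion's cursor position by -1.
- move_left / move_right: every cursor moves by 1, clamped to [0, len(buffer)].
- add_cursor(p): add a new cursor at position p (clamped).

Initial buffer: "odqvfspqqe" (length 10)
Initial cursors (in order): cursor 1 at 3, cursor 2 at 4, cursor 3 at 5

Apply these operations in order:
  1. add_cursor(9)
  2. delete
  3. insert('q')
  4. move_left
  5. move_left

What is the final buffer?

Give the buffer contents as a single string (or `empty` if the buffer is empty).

After op 1 (add_cursor(9)): buffer="odqvfspqqe" (len 10), cursors c1@3 c2@4 c3@5 c4@9, authorship ..........
After op 2 (delete): buffer="odspqe" (len 6), cursors c1@2 c2@2 c3@2 c4@5, authorship ......
After op 3 (insert('q')): buffer="odqqqspqqe" (len 10), cursors c1@5 c2@5 c3@5 c4@9, authorship ..123...4.
After op 4 (move_left): buffer="odqqqspqqe" (len 10), cursors c1@4 c2@4 c3@4 c4@8, authorship ..123...4.
After op 5 (move_left): buffer="odqqqspqqe" (len 10), cursors c1@3 c2@3 c3@3 c4@7, authorship ..123...4.

Answer: odqqqspqqe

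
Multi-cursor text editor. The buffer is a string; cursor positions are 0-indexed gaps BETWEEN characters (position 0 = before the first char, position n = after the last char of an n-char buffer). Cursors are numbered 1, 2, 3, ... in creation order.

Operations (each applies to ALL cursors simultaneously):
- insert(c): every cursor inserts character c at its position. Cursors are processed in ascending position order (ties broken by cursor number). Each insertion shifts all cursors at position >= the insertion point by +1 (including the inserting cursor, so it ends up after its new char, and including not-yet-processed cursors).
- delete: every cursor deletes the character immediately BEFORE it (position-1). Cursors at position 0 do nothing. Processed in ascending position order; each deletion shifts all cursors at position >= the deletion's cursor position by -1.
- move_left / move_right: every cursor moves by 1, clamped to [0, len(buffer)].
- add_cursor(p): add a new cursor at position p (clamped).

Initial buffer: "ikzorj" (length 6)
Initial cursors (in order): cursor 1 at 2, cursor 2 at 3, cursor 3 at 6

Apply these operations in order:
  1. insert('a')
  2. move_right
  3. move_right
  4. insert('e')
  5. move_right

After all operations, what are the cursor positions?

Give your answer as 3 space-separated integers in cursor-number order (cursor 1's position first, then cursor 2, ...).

After op 1 (insert('a')): buffer="ikazaorja" (len 9), cursors c1@3 c2@5 c3@9, authorship ..1.2...3
After op 2 (move_right): buffer="ikazaorja" (len 9), cursors c1@4 c2@6 c3@9, authorship ..1.2...3
After op 3 (move_right): buffer="ikazaorja" (len 9), cursors c1@5 c2@7 c3@9, authorship ..1.2...3
After op 4 (insert('e')): buffer="ikazaeorejae" (len 12), cursors c1@6 c2@9 c3@12, authorship ..1.21..2.33
After op 5 (move_right): buffer="ikazaeorejae" (len 12), cursors c1@7 c2@10 c3@12, authorship ..1.21..2.33

Answer: 7 10 12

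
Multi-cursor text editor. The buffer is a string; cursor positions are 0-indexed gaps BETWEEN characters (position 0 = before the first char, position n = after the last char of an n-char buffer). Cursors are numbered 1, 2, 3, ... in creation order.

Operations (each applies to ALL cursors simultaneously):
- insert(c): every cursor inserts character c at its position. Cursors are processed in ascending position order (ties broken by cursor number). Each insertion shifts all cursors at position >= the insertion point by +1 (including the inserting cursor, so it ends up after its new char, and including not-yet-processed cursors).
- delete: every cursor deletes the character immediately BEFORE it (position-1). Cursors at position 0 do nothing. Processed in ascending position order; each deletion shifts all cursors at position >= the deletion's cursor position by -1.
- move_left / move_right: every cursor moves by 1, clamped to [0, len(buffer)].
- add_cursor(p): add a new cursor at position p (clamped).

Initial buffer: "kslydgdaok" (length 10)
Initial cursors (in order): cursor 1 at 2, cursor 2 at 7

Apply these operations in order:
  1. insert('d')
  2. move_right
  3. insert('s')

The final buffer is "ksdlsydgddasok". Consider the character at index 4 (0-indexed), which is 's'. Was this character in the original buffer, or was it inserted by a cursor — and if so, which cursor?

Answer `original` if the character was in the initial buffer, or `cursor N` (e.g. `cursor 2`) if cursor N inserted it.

After op 1 (insert('d')): buffer="ksdlydgddaok" (len 12), cursors c1@3 c2@9, authorship ..1.....2...
After op 2 (move_right): buffer="ksdlydgddaok" (len 12), cursors c1@4 c2@10, authorship ..1.....2...
After op 3 (insert('s')): buffer="ksdlsydgddasok" (len 14), cursors c1@5 c2@12, authorship ..1.1....2.2..
Authorship (.=original, N=cursor N): . . 1 . 1 . . . . 2 . 2 . .
Index 4: author = 1

Answer: cursor 1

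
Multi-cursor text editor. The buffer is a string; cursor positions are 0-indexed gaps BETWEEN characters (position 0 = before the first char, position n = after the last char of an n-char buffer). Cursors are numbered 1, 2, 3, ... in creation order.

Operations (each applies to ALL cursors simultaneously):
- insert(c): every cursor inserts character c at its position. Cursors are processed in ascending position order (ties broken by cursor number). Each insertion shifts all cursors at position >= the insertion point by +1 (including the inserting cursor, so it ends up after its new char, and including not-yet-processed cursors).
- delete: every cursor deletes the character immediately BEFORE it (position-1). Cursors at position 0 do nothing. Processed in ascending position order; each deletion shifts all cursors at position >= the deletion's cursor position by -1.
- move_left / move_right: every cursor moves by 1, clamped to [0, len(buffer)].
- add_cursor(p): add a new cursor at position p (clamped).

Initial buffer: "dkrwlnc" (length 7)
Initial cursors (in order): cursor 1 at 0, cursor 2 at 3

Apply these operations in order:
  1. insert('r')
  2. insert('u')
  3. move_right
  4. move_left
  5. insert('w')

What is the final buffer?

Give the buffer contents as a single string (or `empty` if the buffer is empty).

After op 1 (insert('r')): buffer="rdkrrwlnc" (len 9), cursors c1@1 c2@5, authorship 1...2....
After op 2 (insert('u')): buffer="rudkrruwlnc" (len 11), cursors c1@2 c2@7, authorship 11...22....
After op 3 (move_right): buffer="rudkrruwlnc" (len 11), cursors c1@3 c2@8, authorship 11...22....
After op 4 (move_left): buffer="rudkrruwlnc" (len 11), cursors c1@2 c2@7, authorship 11...22....
After op 5 (insert('w')): buffer="ruwdkrruwwlnc" (len 13), cursors c1@3 c2@9, authorship 111...222....

Answer: ruwdkrruwwlnc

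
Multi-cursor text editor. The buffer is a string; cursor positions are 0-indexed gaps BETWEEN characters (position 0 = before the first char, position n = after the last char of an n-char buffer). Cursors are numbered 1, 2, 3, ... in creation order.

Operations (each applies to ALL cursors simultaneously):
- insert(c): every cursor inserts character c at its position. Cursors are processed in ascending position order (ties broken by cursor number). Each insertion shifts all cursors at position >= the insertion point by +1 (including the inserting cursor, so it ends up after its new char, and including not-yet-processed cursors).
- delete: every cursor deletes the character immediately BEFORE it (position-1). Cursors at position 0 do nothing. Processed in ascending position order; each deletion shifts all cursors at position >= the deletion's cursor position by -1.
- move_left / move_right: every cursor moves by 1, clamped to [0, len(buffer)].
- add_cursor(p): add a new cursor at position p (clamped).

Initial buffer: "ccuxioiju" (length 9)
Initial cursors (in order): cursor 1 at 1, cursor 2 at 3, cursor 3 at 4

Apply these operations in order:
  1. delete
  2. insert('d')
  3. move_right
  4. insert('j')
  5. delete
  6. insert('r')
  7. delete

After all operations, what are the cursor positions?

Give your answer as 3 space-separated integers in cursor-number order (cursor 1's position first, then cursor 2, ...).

After op 1 (delete): buffer="cioiju" (len 6), cursors c1@0 c2@1 c3@1, authorship ......
After op 2 (insert('d')): buffer="dcddioiju" (len 9), cursors c1@1 c2@4 c3@4, authorship 1.23.....
After op 3 (move_right): buffer="dcddioiju" (len 9), cursors c1@2 c2@5 c3@5, authorship 1.23.....
After op 4 (insert('j')): buffer="dcjddijjoiju" (len 12), cursors c1@3 c2@8 c3@8, authorship 1.123.23....
After op 5 (delete): buffer="dcddioiju" (len 9), cursors c1@2 c2@5 c3@5, authorship 1.23.....
After op 6 (insert('r')): buffer="dcrddirroiju" (len 12), cursors c1@3 c2@8 c3@8, authorship 1.123.23....
After op 7 (delete): buffer="dcddioiju" (len 9), cursors c1@2 c2@5 c3@5, authorship 1.23.....

Answer: 2 5 5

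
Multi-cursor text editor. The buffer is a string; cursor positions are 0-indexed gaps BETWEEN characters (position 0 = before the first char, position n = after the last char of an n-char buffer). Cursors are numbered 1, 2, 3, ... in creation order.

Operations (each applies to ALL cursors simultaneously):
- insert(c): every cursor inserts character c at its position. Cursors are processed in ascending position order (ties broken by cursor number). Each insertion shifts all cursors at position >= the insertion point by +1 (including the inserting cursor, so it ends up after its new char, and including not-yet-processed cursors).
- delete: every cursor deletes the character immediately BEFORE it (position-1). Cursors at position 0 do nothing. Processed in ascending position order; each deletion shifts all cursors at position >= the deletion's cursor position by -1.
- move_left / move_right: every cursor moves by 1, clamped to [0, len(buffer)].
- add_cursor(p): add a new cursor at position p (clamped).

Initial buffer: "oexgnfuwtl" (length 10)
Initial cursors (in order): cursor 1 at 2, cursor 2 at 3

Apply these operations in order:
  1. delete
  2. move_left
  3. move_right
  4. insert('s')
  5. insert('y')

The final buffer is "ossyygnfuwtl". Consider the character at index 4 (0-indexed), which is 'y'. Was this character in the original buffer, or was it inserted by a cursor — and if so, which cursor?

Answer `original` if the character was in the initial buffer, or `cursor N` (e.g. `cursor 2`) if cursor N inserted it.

Answer: cursor 2

Derivation:
After op 1 (delete): buffer="ognfuwtl" (len 8), cursors c1@1 c2@1, authorship ........
After op 2 (move_left): buffer="ognfuwtl" (len 8), cursors c1@0 c2@0, authorship ........
After op 3 (move_right): buffer="ognfuwtl" (len 8), cursors c1@1 c2@1, authorship ........
After op 4 (insert('s')): buffer="ossgnfuwtl" (len 10), cursors c1@3 c2@3, authorship .12.......
After op 5 (insert('y')): buffer="ossyygnfuwtl" (len 12), cursors c1@5 c2@5, authorship .1212.......
Authorship (.=original, N=cursor N): . 1 2 1 2 . . . . . . .
Index 4: author = 2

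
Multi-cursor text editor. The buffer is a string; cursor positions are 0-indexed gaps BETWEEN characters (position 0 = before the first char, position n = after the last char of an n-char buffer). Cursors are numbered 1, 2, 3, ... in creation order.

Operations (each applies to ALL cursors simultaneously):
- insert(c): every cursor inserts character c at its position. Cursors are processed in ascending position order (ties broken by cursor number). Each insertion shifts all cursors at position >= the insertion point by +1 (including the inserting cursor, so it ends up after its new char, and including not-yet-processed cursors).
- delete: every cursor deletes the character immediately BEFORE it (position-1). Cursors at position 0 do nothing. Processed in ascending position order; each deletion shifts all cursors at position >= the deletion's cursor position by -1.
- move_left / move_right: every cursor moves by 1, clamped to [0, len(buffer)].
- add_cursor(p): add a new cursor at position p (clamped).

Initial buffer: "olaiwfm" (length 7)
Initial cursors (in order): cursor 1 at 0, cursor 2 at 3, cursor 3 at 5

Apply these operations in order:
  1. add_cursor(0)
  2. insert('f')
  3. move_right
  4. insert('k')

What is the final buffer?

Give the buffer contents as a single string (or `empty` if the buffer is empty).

After op 1 (add_cursor(0)): buffer="olaiwfm" (len 7), cursors c1@0 c4@0 c2@3 c3@5, authorship .......
After op 2 (insert('f')): buffer="ffolafiwffm" (len 11), cursors c1@2 c4@2 c2@6 c3@9, authorship 14...2..3..
After op 3 (move_right): buffer="ffolafiwffm" (len 11), cursors c1@3 c4@3 c2@7 c3@10, authorship 14...2..3..
After op 4 (insert('k')): buffer="ffokklafikwffkm" (len 15), cursors c1@5 c4@5 c2@10 c3@14, authorship 14.14..2.2.3.3.

Answer: ffokklafikwffkm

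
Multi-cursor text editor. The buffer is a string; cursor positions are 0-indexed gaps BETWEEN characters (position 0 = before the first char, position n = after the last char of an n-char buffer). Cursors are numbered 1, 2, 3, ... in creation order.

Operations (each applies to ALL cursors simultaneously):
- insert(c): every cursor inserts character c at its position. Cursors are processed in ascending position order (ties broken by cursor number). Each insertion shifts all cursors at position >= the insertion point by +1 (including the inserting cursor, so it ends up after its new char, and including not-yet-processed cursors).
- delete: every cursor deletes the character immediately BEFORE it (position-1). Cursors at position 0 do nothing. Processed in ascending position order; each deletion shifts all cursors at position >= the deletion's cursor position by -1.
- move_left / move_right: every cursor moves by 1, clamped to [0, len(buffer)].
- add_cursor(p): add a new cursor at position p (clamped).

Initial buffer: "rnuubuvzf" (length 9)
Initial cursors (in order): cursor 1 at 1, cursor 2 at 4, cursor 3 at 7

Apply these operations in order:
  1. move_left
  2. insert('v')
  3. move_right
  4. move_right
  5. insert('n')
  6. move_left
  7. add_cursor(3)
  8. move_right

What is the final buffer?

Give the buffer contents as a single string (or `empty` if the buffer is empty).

After op 1 (move_left): buffer="rnuubuvzf" (len 9), cursors c1@0 c2@3 c3@6, authorship .........
After op 2 (insert('v')): buffer="vrnuvubuvvzf" (len 12), cursors c1@1 c2@5 c3@9, authorship 1...2...3...
After op 3 (move_right): buffer="vrnuvubuvvzf" (len 12), cursors c1@2 c2@6 c3@10, authorship 1...2...3...
After op 4 (move_right): buffer="vrnuvubuvvzf" (len 12), cursors c1@3 c2@7 c3@11, authorship 1...2...3...
After op 5 (insert('n')): buffer="vrnnuvubnuvvznf" (len 15), cursors c1@4 c2@9 c3@14, authorship 1..1.2..2.3..3.
After op 6 (move_left): buffer="vrnnuvubnuvvznf" (len 15), cursors c1@3 c2@8 c3@13, authorship 1..1.2..2.3..3.
After op 7 (add_cursor(3)): buffer="vrnnuvubnuvvznf" (len 15), cursors c1@3 c4@3 c2@8 c3@13, authorship 1..1.2..2.3..3.
After op 8 (move_right): buffer="vrnnuvubnuvvznf" (len 15), cursors c1@4 c4@4 c2@9 c3@14, authorship 1..1.2..2.3..3.

Answer: vrnnuvubnuvvznf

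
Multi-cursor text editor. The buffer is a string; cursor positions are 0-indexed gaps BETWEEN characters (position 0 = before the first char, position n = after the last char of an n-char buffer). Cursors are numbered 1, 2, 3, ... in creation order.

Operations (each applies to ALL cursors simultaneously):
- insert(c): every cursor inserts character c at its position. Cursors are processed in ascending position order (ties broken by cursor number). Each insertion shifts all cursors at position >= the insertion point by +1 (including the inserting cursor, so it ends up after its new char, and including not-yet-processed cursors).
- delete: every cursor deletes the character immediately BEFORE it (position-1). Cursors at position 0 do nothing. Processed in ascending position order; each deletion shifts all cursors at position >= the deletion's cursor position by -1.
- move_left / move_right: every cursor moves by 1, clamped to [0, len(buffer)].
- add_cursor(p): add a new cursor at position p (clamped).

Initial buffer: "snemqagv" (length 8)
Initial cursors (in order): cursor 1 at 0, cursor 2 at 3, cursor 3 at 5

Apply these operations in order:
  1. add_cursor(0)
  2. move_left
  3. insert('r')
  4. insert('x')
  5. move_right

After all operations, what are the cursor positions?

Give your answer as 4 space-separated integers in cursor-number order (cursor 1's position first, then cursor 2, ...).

After op 1 (add_cursor(0)): buffer="snemqagv" (len 8), cursors c1@0 c4@0 c2@3 c3@5, authorship ........
After op 2 (move_left): buffer="snemqagv" (len 8), cursors c1@0 c4@0 c2@2 c3@4, authorship ........
After op 3 (insert('r')): buffer="rrsnremrqagv" (len 12), cursors c1@2 c4@2 c2@5 c3@8, authorship 14..2..3....
After op 4 (insert('x')): buffer="rrxxsnrxemrxqagv" (len 16), cursors c1@4 c4@4 c2@8 c3@12, authorship 1414..22..33....
After op 5 (move_right): buffer="rrxxsnrxemrxqagv" (len 16), cursors c1@5 c4@5 c2@9 c3@13, authorship 1414..22..33....

Answer: 5 9 13 5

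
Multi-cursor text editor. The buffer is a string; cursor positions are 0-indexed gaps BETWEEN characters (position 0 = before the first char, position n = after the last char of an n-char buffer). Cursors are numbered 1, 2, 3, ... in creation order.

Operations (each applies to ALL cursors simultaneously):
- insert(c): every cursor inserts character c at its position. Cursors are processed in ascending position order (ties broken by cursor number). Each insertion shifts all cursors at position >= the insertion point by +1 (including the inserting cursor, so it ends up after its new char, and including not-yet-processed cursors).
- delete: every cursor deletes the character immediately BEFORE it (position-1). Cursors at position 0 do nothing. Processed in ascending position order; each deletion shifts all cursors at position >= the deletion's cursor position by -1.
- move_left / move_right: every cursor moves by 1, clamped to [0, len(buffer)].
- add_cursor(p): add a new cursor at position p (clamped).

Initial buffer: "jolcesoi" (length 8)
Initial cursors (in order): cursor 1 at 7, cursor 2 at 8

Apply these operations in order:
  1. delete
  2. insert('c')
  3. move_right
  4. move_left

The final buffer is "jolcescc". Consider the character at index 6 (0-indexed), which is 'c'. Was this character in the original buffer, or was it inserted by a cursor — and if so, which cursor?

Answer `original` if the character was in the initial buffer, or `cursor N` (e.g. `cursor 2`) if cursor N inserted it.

Answer: cursor 1

Derivation:
After op 1 (delete): buffer="jolces" (len 6), cursors c1@6 c2@6, authorship ......
After op 2 (insert('c')): buffer="jolcescc" (len 8), cursors c1@8 c2@8, authorship ......12
After op 3 (move_right): buffer="jolcescc" (len 8), cursors c1@8 c2@8, authorship ......12
After op 4 (move_left): buffer="jolcescc" (len 8), cursors c1@7 c2@7, authorship ......12
Authorship (.=original, N=cursor N): . . . . . . 1 2
Index 6: author = 1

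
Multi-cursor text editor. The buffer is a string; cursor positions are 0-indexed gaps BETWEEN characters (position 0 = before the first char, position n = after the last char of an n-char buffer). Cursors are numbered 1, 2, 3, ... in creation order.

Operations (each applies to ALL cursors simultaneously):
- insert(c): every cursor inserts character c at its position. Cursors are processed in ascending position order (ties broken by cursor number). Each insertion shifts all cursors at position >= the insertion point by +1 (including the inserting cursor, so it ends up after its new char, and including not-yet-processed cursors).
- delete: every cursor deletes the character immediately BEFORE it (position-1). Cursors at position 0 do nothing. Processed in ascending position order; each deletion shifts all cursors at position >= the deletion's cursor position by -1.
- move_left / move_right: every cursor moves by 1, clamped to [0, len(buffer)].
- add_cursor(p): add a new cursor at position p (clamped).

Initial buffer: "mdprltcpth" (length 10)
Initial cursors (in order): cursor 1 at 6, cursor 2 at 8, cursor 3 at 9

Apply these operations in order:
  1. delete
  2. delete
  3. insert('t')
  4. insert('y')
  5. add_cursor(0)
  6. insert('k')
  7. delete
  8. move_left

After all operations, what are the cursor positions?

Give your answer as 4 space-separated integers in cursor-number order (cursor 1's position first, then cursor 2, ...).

Answer: 8 8 8 0

Derivation:
After op 1 (delete): buffer="mdprlch" (len 7), cursors c1@5 c2@6 c3@6, authorship .......
After op 2 (delete): buffer="mdph" (len 4), cursors c1@3 c2@3 c3@3, authorship ....
After op 3 (insert('t')): buffer="mdpttth" (len 7), cursors c1@6 c2@6 c3@6, authorship ...123.
After op 4 (insert('y')): buffer="mdptttyyyh" (len 10), cursors c1@9 c2@9 c3@9, authorship ...123123.
After op 5 (add_cursor(0)): buffer="mdptttyyyh" (len 10), cursors c4@0 c1@9 c2@9 c3@9, authorship ...123123.
After op 6 (insert('k')): buffer="kmdptttyyykkkh" (len 14), cursors c4@1 c1@13 c2@13 c3@13, authorship 4...123123123.
After op 7 (delete): buffer="mdptttyyyh" (len 10), cursors c4@0 c1@9 c2@9 c3@9, authorship ...123123.
After op 8 (move_left): buffer="mdptttyyyh" (len 10), cursors c4@0 c1@8 c2@8 c3@8, authorship ...123123.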